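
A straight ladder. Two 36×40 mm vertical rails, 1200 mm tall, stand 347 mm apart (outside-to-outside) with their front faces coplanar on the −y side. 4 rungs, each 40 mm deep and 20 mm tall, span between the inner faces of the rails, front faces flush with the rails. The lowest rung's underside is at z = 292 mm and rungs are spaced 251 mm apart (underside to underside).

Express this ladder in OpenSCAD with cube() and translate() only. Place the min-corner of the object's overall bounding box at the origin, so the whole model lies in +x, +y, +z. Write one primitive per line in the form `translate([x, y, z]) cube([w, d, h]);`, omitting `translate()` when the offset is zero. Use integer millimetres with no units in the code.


cube([36, 40, 1200]);
translate([311, 0, 0]) cube([36, 40, 1200]);
translate([36, 0, 292]) cube([275, 40, 20]);
translate([36, 0, 543]) cube([275, 40, 20]);
translate([36, 0, 794]) cube([275, 40, 20]);
translate([36, 0, 1045]) cube([275, 40, 20]);


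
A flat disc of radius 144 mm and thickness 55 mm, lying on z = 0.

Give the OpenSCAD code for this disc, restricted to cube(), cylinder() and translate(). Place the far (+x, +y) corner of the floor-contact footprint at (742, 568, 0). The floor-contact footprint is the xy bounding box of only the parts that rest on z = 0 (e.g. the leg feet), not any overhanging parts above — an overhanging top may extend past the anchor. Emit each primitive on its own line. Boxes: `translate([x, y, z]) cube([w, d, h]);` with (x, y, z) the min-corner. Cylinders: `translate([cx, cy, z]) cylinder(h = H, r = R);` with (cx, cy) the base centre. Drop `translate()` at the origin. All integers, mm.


translate([598, 424, 0]) cylinder(h = 55, r = 144);


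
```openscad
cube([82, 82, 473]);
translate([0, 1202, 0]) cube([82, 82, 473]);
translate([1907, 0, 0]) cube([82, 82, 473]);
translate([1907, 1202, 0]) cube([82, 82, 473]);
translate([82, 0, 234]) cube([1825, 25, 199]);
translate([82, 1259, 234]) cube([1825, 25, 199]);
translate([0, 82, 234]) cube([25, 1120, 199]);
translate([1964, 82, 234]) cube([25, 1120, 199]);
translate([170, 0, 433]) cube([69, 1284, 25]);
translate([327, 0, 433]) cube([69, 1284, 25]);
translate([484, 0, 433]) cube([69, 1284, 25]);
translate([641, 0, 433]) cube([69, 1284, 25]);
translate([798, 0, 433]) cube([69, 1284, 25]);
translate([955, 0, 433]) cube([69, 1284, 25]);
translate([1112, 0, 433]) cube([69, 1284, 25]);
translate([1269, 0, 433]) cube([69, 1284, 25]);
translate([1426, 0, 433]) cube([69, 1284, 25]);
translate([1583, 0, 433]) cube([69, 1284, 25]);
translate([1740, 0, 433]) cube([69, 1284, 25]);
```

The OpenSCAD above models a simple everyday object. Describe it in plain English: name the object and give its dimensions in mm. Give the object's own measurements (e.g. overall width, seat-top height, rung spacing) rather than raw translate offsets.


A bed frame 1989 mm long (x) by 1284 mm wide (y). Four 82×82 mm corner posts, 473 mm tall, at the corners of the footprint. Four rails of 25 mm thickness and 199 mm height run between adjacent posts with their undersides at z = 234 mm, their outer faces flush with the outside of the frame (the two x-running rails run between the posts' inner faces; the two y-running rails run between the posts' inner faces). 11 slats, each 69 mm wide (x) and 25 mm thick, lie across the top of the two x-running rails, running the full 1284 mm width of the frame in y; along x they sit between the end posts with a 88 mm gap after the −x posts and between neighbouring slats, leaving 98 mm before the +x posts.


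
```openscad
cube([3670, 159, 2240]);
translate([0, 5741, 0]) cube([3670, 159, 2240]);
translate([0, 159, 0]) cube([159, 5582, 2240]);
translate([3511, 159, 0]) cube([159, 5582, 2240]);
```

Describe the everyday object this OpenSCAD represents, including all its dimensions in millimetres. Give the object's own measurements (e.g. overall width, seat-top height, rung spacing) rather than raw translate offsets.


The wall frame of a small rectangular building: four walls, each 2240 mm tall and 159 mm thick, enclosing a footprint 3670 mm (x) by 5900 mm (y) outside-to-outside, with no floor or roof. The front and back walls (the −y and +y sides) span the full width; the two side walls fit between them.


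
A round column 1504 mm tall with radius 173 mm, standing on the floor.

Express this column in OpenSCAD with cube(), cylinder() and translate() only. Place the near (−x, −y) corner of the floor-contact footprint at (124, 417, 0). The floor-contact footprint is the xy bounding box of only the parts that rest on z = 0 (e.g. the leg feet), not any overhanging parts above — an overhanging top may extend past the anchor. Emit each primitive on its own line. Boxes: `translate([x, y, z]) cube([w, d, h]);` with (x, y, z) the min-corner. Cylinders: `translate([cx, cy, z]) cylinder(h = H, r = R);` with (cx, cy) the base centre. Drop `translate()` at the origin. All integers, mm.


translate([297, 590, 0]) cylinder(h = 1504, r = 173);


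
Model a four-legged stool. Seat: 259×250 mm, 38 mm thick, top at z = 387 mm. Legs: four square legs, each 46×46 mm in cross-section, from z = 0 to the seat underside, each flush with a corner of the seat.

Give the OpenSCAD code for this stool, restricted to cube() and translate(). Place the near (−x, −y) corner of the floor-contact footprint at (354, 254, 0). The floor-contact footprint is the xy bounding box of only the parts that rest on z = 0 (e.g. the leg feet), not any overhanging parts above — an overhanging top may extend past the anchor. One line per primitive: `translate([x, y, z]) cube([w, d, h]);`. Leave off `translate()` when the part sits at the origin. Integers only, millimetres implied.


translate([354, 254, 349]) cube([259, 250, 38]);
translate([354, 254, 0]) cube([46, 46, 349]);
translate([567, 254, 0]) cube([46, 46, 349]);
translate([354, 458, 0]) cube([46, 46, 349]);
translate([567, 458, 0]) cube([46, 46, 349]);


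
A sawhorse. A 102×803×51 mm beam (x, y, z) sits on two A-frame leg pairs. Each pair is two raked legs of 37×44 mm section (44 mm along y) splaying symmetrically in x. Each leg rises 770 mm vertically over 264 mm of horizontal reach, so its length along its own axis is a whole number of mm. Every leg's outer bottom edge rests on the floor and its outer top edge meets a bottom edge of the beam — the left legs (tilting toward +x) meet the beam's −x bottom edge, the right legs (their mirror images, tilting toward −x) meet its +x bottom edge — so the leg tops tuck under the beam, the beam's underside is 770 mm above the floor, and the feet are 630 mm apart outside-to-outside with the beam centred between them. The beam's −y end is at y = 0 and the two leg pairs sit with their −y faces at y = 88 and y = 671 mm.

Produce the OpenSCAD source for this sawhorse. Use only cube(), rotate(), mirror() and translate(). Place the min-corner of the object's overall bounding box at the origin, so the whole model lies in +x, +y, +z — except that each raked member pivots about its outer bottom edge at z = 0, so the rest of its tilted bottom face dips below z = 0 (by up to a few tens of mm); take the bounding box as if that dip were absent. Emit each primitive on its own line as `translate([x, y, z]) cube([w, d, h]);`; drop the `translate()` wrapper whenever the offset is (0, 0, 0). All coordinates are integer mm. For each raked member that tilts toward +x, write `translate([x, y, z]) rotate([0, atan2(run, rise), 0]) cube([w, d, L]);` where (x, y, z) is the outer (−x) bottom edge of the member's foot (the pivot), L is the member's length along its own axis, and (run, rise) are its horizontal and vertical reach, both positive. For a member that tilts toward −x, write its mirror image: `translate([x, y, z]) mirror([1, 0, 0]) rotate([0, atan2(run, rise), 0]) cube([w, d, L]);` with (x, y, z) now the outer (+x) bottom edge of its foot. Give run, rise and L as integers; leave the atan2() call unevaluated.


translate([264, 0, 770]) cube([102, 803, 51]);
translate([0, 88, 0]) rotate([0, atan2(264, 770), 0]) cube([37, 44, 814]);
translate([630, 88, 0]) mirror([1, 0, 0]) rotate([0, atan2(264, 770), 0]) cube([37, 44, 814]);
translate([0, 671, 0]) rotate([0, atan2(264, 770), 0]) cube([37, 44, 814]);
translate([630, 671, 0]) mirror([1, 0, 0]) rotate([0, atan2(264, 770), 0]) cube([37, 44, 814]);


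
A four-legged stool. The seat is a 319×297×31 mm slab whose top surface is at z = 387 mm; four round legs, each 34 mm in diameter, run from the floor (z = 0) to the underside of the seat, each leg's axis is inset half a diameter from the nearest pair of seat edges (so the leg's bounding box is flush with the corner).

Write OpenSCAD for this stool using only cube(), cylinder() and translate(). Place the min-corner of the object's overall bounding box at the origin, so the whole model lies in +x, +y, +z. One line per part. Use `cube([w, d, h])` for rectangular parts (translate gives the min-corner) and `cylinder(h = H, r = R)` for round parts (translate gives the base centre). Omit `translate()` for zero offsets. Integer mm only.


// leg_h = 387 - 31 = 356
translate([0, 0, 356]) cube([319, 297, 31]);
translate([17, 17, 0]) cylinder(h = 356, r = 17);
translate([302, 17, 0]) cylinder(h = 356, r = 17);
translate([17, 280, 0]) cylinder(h = 356, r = 17);
translate([302, 280, 0]) cylinder(h = 356, r = 17);


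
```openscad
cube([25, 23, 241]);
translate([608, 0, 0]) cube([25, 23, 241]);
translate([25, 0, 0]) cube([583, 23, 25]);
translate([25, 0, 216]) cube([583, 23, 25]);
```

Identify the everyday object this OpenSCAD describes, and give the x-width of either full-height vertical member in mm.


A picture frame. The border width is 25 mm.

Four thin pieces enclosing a rectangular opening — a picture frame. The two full-height stiles are 241 mm tall; the top rail sits at z = 216 and is 25 mm tall, so the border above the opening is 241 − 216 = 25 mm, matching the stile x-width.


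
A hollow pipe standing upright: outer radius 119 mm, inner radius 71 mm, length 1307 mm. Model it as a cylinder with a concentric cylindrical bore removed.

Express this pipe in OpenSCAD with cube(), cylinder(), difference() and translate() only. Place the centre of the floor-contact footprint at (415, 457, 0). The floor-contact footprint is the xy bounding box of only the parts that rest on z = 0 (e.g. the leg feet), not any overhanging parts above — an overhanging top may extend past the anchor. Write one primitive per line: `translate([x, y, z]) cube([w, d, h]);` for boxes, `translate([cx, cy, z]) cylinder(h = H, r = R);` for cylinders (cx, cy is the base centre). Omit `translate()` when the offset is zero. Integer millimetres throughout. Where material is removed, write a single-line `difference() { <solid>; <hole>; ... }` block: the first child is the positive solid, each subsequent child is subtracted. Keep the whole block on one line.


difference() { translate([415, 457, 0]) cylinder(h = 1307, r = 119); translate([415, 457, 0]) cylinder(h = 1307, r = 71); }


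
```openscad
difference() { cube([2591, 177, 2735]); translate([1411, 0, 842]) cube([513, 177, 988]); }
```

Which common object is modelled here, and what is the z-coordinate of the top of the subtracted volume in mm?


A wall with a window opening. The window head height is 1830 mm.

A wall with a rectangular opening subtracted — a window. Sill at z = 842, opening 988 mm tall, so the head is at 842 + 988 = 1830 mm.


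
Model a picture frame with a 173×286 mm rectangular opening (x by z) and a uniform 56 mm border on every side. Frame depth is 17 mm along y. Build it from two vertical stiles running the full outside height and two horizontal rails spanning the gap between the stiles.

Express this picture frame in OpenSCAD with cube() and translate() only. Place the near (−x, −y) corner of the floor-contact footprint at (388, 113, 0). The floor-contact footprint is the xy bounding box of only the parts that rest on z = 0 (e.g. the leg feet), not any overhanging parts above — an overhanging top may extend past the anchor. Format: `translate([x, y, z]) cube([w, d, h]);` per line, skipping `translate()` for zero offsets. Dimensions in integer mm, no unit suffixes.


translate([388, 113, 0]) cube([56, 17, 398]);
translate([617, 113, 0]) cube([56, 17, 398]);
translate([444, 113, 0]) cube([173, 17, 56]);
translate([444, 113, 342]) cube([173, 17, 56]);


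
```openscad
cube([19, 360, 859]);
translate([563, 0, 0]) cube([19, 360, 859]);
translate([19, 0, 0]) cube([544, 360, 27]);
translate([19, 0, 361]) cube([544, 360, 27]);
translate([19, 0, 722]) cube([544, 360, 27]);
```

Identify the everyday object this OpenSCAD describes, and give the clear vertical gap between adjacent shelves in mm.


A bookshelf. The clear shelf gap is 334 mm.

Two tall side panels with 3 horizontal boards between them — a bookshelf. The first two shelf undersides are at z = 0 and z = 361; with shelf thickness 27, the clear gap is 361 − 0 − 27 = 334 mm.


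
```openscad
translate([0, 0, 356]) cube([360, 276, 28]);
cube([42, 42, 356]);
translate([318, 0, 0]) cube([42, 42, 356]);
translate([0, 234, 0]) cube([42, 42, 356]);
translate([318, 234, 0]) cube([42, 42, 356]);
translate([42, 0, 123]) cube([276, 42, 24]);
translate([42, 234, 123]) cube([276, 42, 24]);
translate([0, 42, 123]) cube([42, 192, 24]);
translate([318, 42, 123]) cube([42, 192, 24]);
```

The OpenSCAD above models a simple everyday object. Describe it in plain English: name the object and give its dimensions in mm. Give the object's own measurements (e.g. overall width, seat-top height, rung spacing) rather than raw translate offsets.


A simple wooden stool: a rectangular seat 360 mm (x) by 276 mm (y), 28 mm thick, top face at z = 384 mm, on four square legs, each 42×42 mm in cross-section. The legs rest on z = 0, each flush with a corner of the seat. Four stretchers, 42 mm wide and 24 mm tall, connect adjacent legs with their undersides at z = 123 mm, each running between the inner faces of the legs it joins and aligned with the legs' outer faces on the other axis.


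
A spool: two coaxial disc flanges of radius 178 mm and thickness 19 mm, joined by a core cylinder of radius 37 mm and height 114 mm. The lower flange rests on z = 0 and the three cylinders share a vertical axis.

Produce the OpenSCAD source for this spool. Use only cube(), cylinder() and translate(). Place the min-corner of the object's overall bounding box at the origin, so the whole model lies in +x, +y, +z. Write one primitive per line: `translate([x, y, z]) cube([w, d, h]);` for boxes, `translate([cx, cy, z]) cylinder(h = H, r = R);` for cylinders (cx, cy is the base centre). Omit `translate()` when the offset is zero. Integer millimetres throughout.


translate([178, 178, 0]) cylinder(h = 19, r = 178);
translate([178, 178, 19]) cylinder(h = 114, r = 37);
translate([178, 178, 133]) cylinder(h = 19, r = 178);


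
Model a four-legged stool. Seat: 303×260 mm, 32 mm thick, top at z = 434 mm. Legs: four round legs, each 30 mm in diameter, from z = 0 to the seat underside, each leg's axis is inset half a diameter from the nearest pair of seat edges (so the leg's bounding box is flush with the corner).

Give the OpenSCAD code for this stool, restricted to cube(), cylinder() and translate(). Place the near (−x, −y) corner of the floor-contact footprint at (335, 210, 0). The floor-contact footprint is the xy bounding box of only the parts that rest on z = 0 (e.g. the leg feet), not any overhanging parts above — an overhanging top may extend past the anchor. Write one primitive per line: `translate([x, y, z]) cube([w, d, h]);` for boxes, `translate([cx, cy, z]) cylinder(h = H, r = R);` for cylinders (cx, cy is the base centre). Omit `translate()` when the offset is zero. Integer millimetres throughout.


translate([335, 210, 402]) cube([303, 260, 32]);
translate([350, 225, 0]) cylinder(h = 402, r = 15);
translate([623, 225, 0]) cylinder(h = 402, r = 15);
translate([350, 455, 0]) cylinder(h = 402, r = 15);
translate([623, 455, 0]) cylinder(h = 402, r = 15);


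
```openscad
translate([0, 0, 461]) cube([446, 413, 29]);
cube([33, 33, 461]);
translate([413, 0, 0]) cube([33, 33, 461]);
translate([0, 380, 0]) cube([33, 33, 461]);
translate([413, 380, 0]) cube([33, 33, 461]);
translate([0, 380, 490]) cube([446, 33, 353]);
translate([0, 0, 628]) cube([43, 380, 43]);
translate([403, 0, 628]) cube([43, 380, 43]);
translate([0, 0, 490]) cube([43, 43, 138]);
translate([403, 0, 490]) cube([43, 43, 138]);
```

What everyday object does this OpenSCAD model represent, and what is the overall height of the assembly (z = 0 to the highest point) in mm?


A chair. The overall height is 843 mm.

A slab on four corner posts with a tall panel at the back — a chair. The seat slab sits at z = 461 with thickness 29, and the 353 mm backrest starts at the seat top, so the overall height is 461 + 29 + 353 = 843 mm.


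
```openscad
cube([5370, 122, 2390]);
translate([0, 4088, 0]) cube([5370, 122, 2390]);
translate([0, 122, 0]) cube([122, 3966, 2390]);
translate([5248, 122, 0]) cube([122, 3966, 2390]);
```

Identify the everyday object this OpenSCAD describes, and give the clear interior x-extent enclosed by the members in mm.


A house (or room) frame. The interior width is 5126 mm.

Four 2390 mm walls enclosing a rectangle with no floor or roof — a room or house frame. Outside width is 5370 mm and wall thickness is 122 mm, so the interior width is 5370 − 2 × 122 = 5126 mm.


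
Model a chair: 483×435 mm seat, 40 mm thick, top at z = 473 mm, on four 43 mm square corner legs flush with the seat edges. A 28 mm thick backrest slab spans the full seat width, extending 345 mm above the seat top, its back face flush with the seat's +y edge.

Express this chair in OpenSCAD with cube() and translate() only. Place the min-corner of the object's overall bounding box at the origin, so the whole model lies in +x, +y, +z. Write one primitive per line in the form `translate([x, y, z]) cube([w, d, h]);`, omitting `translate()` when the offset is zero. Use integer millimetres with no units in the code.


translate([0, 0, 433]) cube([483, 435, 40]);
cube([43, 43, 433]);
translate([440, 0, 0]) cube([43, 43, 433]);
translate([0, 392, 0]) cube([43, 43, 433]);
translate([440, 392, 0]) cube([43, 43, 433]);
translate([0, 407, 473]) cube([483, 28, 345]);


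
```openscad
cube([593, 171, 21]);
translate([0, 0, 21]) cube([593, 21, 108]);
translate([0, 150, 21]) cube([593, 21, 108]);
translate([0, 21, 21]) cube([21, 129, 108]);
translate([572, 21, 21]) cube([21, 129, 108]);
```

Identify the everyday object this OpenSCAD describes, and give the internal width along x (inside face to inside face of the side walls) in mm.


An open box. The internal width is 551 mm.

A 593×171 base slab with four walls standing on it — an open box. The base is 593 mm wide and the walls are 21 mm thick, so the internal width is 593 − 2 × 21 = 551 mm.


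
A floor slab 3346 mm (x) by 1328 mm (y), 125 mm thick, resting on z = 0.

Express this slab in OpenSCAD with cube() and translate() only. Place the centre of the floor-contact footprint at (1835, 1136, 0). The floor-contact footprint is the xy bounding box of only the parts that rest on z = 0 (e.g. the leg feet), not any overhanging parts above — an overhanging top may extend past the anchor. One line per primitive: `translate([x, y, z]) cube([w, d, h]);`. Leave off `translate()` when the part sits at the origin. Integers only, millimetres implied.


translate([162, 472, 0]) cube([3346, 1328, 125]);


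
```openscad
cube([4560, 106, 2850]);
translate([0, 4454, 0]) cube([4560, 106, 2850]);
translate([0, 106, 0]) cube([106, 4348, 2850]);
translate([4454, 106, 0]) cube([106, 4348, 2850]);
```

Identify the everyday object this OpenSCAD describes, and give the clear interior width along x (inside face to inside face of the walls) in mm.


A house (or room) frame. The interior width is 4348 mm.

Four 2850 mm walls enclosing a rectangle with no floor or roof — a room or house frame. Outside width is 4560 mm and wall thickness is 106 mm, so the interior width is 4560 − 2 × 106 = 4348 mm.


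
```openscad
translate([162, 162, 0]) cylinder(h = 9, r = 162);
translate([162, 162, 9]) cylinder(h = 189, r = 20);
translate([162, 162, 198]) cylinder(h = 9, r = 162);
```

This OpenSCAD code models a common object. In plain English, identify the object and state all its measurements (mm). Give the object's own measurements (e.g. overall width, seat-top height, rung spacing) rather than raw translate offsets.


A spool: two coaxial disc flanges of radius 162 mm and thickness 9 mm, joined by a core cylinder of radius 20 mm and height 189 mm. The lower flange rests on z = 0 and the three cylinders share a vertical axis.


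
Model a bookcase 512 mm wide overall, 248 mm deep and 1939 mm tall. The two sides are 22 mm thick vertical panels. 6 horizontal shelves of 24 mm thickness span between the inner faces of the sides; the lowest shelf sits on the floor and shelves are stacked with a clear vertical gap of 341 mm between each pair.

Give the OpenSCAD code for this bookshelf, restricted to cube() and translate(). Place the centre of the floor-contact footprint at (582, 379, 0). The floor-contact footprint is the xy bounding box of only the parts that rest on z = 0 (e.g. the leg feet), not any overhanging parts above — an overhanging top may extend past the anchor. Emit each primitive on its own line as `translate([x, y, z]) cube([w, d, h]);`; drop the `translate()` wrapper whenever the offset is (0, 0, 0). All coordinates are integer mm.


translate([326, 255, 0]) cube([22, 248, 1939]);
translate([816, 255, 0]) cube([22, 248, 1939]);
translate([348, 255, 0]) cube([468, 248, 24]);
translate([348, 255, 365]) cube([468, 248, 24]);
translate([348, 255, 730]) cube([468, 248, 24]);
translate([348, 255, 1095]) cube([468, 248, 24]);
translate([348, 255, 1460]) cube([468, 248, 24]);
translate([348, 255, 1825]) cube([468, 248, 24]);


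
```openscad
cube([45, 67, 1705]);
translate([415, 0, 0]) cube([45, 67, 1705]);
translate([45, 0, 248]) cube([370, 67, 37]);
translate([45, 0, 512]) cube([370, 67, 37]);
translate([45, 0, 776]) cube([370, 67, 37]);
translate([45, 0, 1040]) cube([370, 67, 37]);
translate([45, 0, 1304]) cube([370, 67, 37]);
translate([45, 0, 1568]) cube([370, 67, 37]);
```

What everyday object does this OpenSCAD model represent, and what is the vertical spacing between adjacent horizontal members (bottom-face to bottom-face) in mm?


A ladder. The rung spacing is 264 mm.

Two tall 45×67 posts with 6 short bars between them — a ladder. Adjacent rungs sit at z = 248 and z = 512, so the spacing is 512 − 248 = 264 mm.


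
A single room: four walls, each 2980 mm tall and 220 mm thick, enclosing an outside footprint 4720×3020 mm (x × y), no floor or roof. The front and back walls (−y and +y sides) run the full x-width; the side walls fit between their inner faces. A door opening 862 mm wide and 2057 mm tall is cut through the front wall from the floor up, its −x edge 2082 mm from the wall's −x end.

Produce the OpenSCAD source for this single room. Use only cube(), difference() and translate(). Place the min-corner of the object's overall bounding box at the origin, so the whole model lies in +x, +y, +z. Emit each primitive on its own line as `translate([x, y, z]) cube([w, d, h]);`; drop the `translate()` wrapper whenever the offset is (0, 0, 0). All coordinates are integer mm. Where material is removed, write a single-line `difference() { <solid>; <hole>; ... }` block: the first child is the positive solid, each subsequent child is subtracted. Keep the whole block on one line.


difference() { cube([4720, 220, 2980]); translate([2082, 0, 0]) cube([862, 220, 2057]); }
translate([0, 2800, 0]) cube([4720, 220, 2980]);
translate([0, 220, 0]) cube([220, 2580, 2980]);
translate([4500, 220, 0]) cube([220, 2580, 2980]);


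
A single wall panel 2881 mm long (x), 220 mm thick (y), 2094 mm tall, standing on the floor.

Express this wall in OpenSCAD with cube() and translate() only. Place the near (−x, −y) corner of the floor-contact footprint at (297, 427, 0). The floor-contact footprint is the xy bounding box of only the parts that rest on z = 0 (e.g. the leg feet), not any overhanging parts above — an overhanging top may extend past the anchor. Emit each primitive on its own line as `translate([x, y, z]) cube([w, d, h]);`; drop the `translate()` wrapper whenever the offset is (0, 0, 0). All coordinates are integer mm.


translate([297, 427, 0]) cube([2881, 220, 2094]);


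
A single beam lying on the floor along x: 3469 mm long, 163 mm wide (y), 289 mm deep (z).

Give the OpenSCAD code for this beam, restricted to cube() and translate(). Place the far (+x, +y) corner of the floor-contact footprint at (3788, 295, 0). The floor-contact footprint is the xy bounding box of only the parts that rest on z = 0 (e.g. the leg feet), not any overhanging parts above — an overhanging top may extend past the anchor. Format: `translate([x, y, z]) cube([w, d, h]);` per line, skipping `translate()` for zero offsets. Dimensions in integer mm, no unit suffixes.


translate([319, 132, 0]) cube([3469, 163, 289]);


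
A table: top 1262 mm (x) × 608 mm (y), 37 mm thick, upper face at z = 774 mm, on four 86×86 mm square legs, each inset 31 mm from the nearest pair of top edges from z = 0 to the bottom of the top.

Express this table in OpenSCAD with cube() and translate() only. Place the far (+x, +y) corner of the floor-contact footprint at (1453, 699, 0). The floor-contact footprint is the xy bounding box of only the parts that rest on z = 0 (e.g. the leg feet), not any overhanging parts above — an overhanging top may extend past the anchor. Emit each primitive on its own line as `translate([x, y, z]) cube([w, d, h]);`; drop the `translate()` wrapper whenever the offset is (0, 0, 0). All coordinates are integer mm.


translate([222, 122, 737]) cube([1262, 608, 37]);
translate([253, 153, 0]) cube([86, 86, 737]);
translate([1367, 153, 0]) cube([86, 86, 737]);
translate([253, 613, 0]) cube([86, 86, 737]);
translate([1367, 613, 0]) cube([86, 86, 737]);


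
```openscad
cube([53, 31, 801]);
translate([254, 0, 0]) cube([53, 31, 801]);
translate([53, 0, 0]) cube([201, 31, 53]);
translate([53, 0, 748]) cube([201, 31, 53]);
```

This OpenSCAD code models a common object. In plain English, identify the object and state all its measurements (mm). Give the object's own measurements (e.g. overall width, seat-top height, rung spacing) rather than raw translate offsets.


A rectangular picture frame lying in the x–z plane (depth along y). The opening is 201 mm wide (x) by 695 mm tall (z), surrounded by a border 53 mm wide on all four sides. The frame is 31 mm deep and is made of two full-height vertical stiles with two horizontal rails fitted between them.


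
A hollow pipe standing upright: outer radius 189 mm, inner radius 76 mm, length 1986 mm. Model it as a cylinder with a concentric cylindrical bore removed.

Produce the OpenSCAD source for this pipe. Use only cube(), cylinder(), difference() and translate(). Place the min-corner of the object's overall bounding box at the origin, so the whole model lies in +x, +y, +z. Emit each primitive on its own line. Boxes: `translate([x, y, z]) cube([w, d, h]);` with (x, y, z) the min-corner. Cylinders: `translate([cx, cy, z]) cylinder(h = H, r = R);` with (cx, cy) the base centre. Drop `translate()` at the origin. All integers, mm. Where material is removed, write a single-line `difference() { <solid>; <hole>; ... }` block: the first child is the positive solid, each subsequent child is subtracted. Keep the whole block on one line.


difference() { translate([189, 189, 0]) cylinder(h = 1986, r = 189); translate([189, 189, 0]) cylinder(h = 1986, r = 76); }


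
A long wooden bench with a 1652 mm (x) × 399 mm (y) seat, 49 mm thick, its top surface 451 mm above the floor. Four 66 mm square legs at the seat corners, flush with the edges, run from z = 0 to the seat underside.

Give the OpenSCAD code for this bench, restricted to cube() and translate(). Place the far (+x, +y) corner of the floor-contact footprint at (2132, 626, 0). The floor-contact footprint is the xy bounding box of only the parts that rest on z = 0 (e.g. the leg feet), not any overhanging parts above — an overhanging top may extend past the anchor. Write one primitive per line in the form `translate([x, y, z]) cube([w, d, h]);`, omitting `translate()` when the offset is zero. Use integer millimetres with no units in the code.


translate([480, 227, 402]) cube([1652, 399, 49]);
translate([480, 227, 0]) cube([66, 66, 402]);
translate([480, 560, 0]) cube([66, 66, 402]);
translate([2066, 227, 0]) cube([66, 66, 402]);
translate([2066, 560, 0]) cube([66, 66, 402]);


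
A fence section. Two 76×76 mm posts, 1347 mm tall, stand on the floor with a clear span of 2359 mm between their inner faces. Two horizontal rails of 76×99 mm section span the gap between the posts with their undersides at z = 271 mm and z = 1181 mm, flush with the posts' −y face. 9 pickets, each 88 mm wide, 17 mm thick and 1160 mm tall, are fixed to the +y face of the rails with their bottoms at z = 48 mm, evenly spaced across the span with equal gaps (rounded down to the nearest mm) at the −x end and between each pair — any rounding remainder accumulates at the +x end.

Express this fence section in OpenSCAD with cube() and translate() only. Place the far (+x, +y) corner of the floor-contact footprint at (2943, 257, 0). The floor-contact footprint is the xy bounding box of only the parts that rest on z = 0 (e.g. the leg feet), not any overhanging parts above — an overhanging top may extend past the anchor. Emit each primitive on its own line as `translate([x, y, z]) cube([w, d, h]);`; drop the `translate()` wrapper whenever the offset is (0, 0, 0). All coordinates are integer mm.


translate([432, 181, 0]) cube([76, 76, 1347]);
translate([2867, 181, 0]) cube([76, 76, 1347]);
translate([508, 181, 271]) cube([2359, 76, 99]);
translate([508, 181, 1181]) cube([2359, 76, 99]);
translate([664, 257, 48]) cube([88, 17, 1160]);
translate([908, 257, 48]) cube([88, 17, 1160]);
translate([1152, 257, 48]) cube([88, 17, 1160]);
translate([1396, 257, 48]) cube([88, 17, 1160]);
translate([1640, 257, 48]) cube([88, 17, 1160]);
translate([1884, 257, 48]) cube([88, 17, 1160]);
translate([2128, 257, 48]) cube([88, 17, 1160]);
translate([2372, 257, 48]) cube([88, 17, 1160]);
translate([2616, 257, 48]) cube([88, 17, 1160]);


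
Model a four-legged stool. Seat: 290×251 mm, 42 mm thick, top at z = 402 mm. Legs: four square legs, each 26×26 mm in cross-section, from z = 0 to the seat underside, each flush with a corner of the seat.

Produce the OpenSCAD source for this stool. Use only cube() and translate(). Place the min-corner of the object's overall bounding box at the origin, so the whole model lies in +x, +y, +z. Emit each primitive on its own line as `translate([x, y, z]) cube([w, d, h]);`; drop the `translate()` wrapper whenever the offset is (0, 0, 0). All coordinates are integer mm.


translate([0, 0, 360]) cube([290, 251, 42]);
cube([26, 26, 360]);
translate([264, 0, 0]) cube([26, 26, 360]);
translate([0, 225, 0]) cube([26, 26, 360]);
translate([264, 225, 0]) cube([26, 26, 360]);


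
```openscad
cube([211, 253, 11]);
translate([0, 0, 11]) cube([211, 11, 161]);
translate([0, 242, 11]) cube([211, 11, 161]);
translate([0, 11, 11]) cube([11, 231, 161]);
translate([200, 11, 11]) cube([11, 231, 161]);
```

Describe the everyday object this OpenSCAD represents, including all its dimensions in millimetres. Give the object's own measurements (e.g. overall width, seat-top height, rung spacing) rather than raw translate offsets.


An open-topped rectangular box: outside dimensions 211×253×172 mm, with a uniform wall and base thickness of 11 mm. The base is a full 211×253 slab on the floor; four walls sit on top of the base. The front and back walls (the −y and +y sides) span the full width; the two side walls fit between them.


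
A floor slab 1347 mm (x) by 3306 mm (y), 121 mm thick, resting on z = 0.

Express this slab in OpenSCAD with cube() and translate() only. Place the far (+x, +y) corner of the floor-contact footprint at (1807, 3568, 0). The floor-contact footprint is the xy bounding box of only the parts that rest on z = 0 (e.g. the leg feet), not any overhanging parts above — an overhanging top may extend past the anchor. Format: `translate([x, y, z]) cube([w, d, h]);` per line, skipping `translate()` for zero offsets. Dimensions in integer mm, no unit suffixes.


translate([460, 262, 0]) cube([1347, 3306, 121]);


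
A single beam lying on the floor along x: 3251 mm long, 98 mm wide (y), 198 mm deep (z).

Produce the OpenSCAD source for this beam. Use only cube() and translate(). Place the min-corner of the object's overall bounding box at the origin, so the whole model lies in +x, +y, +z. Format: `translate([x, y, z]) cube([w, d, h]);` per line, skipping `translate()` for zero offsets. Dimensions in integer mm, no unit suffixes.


cube([3251, 98, 198]);


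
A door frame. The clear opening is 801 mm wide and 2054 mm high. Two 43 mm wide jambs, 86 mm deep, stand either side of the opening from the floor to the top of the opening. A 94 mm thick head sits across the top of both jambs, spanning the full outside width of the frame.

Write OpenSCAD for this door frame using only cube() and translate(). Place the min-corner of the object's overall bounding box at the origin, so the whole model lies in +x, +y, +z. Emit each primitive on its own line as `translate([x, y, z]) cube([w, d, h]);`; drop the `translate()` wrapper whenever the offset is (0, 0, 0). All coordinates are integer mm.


cube([43, 86, 2054]);
translate([844, 0, 0]) cube([43, 86, 2054]);
translate([0, 0, 2054]) cube([887, 86, 94]);


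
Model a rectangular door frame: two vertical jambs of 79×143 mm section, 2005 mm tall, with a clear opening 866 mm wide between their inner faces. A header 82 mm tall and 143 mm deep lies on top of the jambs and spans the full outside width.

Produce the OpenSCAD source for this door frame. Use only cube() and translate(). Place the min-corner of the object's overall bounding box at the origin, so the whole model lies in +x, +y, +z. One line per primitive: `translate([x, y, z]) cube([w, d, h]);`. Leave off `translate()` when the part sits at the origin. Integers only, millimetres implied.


cube([79, 143, 2005]);
translate([945, 0, 0]) cube([79, 143, 2005]);
translate([0, 0, 2005]) cube([1024, 143, 82]);


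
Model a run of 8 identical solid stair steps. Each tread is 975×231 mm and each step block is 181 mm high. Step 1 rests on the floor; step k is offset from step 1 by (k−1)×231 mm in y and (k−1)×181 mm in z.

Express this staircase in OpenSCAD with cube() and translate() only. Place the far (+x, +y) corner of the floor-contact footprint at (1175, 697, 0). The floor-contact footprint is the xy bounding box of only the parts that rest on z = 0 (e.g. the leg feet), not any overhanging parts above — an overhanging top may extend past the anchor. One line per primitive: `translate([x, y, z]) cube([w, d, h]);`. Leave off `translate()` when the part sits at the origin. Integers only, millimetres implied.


translate([200, 466, 0]) cube([975, 231, 181]);
translate([200, 697, 181]) cube([975, 231, 181]);
translate([200, 928, 362]) cube([975, 231, 181]);
translate([200, 1159, 543]) cube([975, 231, 181]);
translate([200, 1390, 724]) cube([975, 231, 181]);
translate([200, 1621, 905]) cube([975, 231, 181]);
translate([200, 1852, 1086]) cube([975, 231, 181]);
translate([200, 2083, 1267]) cube([975, 231, 181]);


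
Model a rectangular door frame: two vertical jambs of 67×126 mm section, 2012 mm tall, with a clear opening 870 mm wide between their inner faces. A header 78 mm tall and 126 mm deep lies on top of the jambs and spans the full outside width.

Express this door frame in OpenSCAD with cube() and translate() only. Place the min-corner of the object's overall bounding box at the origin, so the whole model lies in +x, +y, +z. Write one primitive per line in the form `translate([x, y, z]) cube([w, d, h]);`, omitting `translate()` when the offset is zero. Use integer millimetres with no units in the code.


cube([67, 126, 2012]);
translate([937, 0, 0]) cube([67, 126, 2012]);
translate([0, 0, 2012]) cube([1004, 126, 78]);


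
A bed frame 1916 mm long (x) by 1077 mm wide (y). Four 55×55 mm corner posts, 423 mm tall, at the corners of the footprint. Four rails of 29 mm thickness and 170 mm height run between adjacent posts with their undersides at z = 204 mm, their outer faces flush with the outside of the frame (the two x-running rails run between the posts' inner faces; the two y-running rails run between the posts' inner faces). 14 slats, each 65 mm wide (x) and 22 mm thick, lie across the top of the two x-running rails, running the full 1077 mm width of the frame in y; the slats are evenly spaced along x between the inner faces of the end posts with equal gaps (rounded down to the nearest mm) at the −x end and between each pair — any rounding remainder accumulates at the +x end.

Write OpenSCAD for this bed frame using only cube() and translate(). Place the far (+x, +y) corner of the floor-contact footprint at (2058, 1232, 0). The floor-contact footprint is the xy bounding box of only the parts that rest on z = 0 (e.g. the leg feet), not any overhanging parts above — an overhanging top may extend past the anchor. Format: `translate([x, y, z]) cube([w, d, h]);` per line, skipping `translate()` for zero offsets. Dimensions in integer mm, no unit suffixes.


translate([142, 155, 0]) cube([55, 55, 423]);
translate([142, 1177, 0]) cube([55, 55, 423]);
translate([2003, 155, 0]) cube([55, 55, 423]);
translate([2003, 1177, 0]) cube([55, 55, 423]);
translate([197, 155, 204]) cube([1806, 29, 170]);
translate([197, 1203, 204]) cube([1806, 29, 170]);
translate([142, 210, 204]) cube([29, 967, 170]);
translate([2029, 210, 204]) cube([29, 967, 170]);
translate([256, 155, 374]) cube([65, 1077, 22]);
translate([380, 155, 374]) cube([65, 1077, 22]);
translate([504, 155, 374]) cube([65, 1077, 22]);
translate([628, 155, 374]) cube([65, 1077, 22]);
translate([752, 155, 374]) cube([65, 1077, 22]);
translate([876, 155, 374]) cube([65, 1077, 22]);
translate([1000, 155, 374]) cube([65, 1077, 22]);
translate([1124, 155, 374]) cube([65, 1077, 22]);
translate([1248, 155, 374]) cube([65, 1077, 22]);
translate([1372, 155, 374]) cube([65, 1077, 22]);
translate([1496, 155, 374]) cube([65, 1077, 22]);
translate([1620, 155, 374]) cube([65, 1077, 22]);
translate([1744, 155, 374]) cube([65, 1077, 22]);
translate([1868, 155, 374]) cube([65, 1077, 22]);


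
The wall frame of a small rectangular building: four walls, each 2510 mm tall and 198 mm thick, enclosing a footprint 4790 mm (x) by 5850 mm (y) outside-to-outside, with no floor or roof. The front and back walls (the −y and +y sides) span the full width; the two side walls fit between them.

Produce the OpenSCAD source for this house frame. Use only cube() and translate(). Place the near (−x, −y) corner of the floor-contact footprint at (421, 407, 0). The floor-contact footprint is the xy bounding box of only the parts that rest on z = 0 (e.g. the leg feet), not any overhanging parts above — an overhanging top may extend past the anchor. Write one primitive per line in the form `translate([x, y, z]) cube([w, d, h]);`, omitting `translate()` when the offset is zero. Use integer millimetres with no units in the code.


translate([421, 407, 0]) cube([4790, 198, 2510]);
translate([421, 6059, 0]) cube([4790, 198, 2510]);
translate([421, 605, 0]) cube([198, 5454, 2510]);
translate([5013, 605, 0]) cube([198, 5454, 2510]);


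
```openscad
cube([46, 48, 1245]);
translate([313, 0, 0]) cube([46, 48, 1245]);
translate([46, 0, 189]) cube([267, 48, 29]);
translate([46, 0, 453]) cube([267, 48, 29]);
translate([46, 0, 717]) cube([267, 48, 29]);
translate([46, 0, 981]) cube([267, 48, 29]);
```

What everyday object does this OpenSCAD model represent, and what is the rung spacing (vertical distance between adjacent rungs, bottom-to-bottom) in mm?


A ladder. The rung spacing is 264 mm.

Two tall 46×48 posts with 4 short bars between them — a ladder. Adjacent rungs sit at z = 189 and z = 453, so the spacing is 453 − 189 = 264 mm.
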